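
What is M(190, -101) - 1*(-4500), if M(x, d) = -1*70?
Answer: 4430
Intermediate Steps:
M(x, d) = -70
M(190, -101) - 1*(-4500) = -70 - 1*(-4500) = -70 + 4500 = 4430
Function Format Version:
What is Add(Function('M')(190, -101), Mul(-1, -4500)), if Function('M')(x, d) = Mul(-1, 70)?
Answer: 4430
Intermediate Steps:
Function('M')(x, d) = -70
Add(Function('M')(190, -101), Mul(-1, -4500)) = Add(-70, Mul(-1, -4500)) = Add(-70, 4500) = 4430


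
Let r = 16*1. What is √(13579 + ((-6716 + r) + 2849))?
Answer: 16*√38 ≈ 98.631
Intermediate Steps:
r = 16
√(13579 + ((-6716 + r) + 2849)) = √(13579 + ((-6716 + 16) + 2849)) = √(13579 + (-6700 + 2849)) = √(13579 - 3851) = √9728 = 16*√38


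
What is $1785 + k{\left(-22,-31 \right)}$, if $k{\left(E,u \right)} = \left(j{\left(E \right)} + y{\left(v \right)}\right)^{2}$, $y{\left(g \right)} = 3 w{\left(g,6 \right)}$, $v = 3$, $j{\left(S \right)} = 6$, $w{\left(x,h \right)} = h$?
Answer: $2361$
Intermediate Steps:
$y{\left(g \right)} = 18$ ($y{\left(g \right)} = 3 \cdot 6 = 18$)
$k{\left(E,u \right)} = 576$ ($k{\left(E,u \right)} = \left(6 + 18\right)^{2} = 24^{2} = 576$)
$1785 + k{\left(-22,-31 \right)} = 1785 + 576 = 2361$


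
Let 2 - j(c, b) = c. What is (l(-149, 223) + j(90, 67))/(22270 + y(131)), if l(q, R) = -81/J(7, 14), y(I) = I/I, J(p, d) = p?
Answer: -697/155897 ≈ -0.0044709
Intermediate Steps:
y(I) = 1
j(c, b) = 2 - c
l(q, R) = -81/7
(l(-149, 223) + j(90, 67))/(22270 + y(131)) = (-81/7 + (2 - 1*90))/(22270 + 1) = (-81/7 + (2 - 90))/22271 = (-81/7 - 88)*(1/22271) = -697/7*1/22271 = -697/155897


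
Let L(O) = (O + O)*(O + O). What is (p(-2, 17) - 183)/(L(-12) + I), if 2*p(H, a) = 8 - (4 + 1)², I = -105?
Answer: -383/942 ≈ -0.40658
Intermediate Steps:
L(O) = 4*O² (L(O) = (2*O)*(2*O) = 4*O²)
p(H, a) = -17/2 (p(H, a) = (8 - (4 + 1)²)/2 = (8 - 1*5²)/2 = (8 - 1*25)/2 = (8 - 25)/2 = (½)*(-17) = -17/2)
(p(-2, 17) - 183)/(L(-12) + I) = (-17/2 - 183)/(4*(-12)² - 105) = -383/(2*(4*144 - 105)) = -383/(2*(576 - 105)) = -383/2/471 = -383/2*1/471 = -383/942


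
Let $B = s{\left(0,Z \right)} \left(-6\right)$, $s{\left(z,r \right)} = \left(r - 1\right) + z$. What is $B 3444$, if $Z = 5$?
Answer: $-82656$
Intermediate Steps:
$s{\left(z,r \right)} = -1 + r + z$ ($s{\left(z,r \right)} = \left(-1 + r\right) + z = -1 + r + z$)
$B = -24$ ($B = \left(-1 + 5 + 0\right) \left(-6\right) = 4 \left(-6\right) = -24$)
$B 3444 = \left(-24\right) 3444 = -82656$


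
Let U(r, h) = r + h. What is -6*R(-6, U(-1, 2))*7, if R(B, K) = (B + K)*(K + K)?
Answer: 420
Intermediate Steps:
U(r, h) = h + r
R(B, K) = 2*K*(B + K) (R(B, K) = (B + K)*(2*K) = 2*K*(B + K))
-6*R(-6, U(-1, 2))*7 = -12*(2 - 1)*(-6 + (2 - 1))*7 = -12*(-6 + 1)*7 = -12*(-5)*7 = -6*(-10)*7 = 60*7 = 420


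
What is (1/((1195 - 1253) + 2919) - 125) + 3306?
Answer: 9100842/2861 ≈ 3181.0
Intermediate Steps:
(1/((1195 - 1253) + 2919) - 125) + 3306 = (1/(-58 + 2919) - 125) + 3306 = (1/2861 - 125) + 3306 = -357624/2861 + 3306 = 9100842/2861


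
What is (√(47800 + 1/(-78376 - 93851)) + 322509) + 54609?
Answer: 377118 + √1417850269313973/172227 ≈ 3.7734e+5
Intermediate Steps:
(√(47800 + 1/(-78376 - 93851)) + 322509) + 54609 = (√(47800 + 1/(-172227)) + 322509) + 54609 = (√(47800 - 1/172227) + 322509) + 54609 = (√(8232450599/172227) + 322509) + 54609 = (√1417850269313973/172227 + 322509) + 54609 = (322509 + √1417850269313973/172227) + 54609 = 377118 + √1417850269313973/172227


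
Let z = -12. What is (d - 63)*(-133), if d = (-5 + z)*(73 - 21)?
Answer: 125951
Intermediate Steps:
d = -884 (d = (-5 - 12)*(73 - 21) = -17*52 = -884)
(d - 63)*(-133) = (-884 - 63)*(-133) = -947*(-133) = 125951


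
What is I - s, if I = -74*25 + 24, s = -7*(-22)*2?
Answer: -2134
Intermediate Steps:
s = 308 (s = 154*2 = 308)
I = -1826 (I = -1850 + 24 = -1826)
I - s = -1826 - 1*308 = -1826 - 308 = -2134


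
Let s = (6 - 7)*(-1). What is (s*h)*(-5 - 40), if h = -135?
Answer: 6075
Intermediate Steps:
s = 1 (s = -1*(-1) = 1)
(s*h)*(-5 - 40) = (1*(-135))*(-5 - 40) = -135*(-45) = 6075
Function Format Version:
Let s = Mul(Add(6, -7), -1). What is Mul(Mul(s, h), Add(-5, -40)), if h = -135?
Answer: 6075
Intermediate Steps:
s = 1 (s = Mul(-1, -1) = 1)
Mul(Mul(s, h), Add(-5, -40)) = Mul(Mul(1, -135), Add(-5, -40)) = Mul(-135, -45) = 6075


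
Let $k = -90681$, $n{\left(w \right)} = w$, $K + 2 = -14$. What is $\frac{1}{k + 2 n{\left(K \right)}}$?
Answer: $- \frac{1}{90713} \approx -1.1024 \cdot 10^{-5}$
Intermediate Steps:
$K = -16$ ($K = -2 - 14 = -16$)
$\frac{1}{k + 2 n{\left(K \right)}} = \frac{1}{-90681 + 2 \left(-16\right)} = \frac{1}{-90681 - 32} = \frac{1}{-90713} = - \frac{1}{90713}$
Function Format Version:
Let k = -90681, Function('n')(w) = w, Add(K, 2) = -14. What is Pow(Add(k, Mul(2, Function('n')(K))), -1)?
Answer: Rational(-1, 90713) ≈ -1.1024e-5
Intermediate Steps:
K = -16 (K = Add(-2, -14) = -16)
Pow(Add(k, Mul(2, Function('n')(K))), -1) = Pow(Add(-90681, Mul(2, -16)), -1) = Pow(Add(-90681, -32), -1) = Pow(-90713, -1) = Rational(-1, 90713)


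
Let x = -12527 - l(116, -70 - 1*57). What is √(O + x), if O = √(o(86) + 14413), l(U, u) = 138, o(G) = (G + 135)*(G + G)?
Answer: √(-12665 + 15*√233) ≈ 111.52*I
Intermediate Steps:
o(G) = 2*G*(135 + G) (o(G) = (135 + G)*(2*G) = 2*G*(135 + G))
x = -12665 (x = -12527 - 1*138 = -12527 - 138 = -12665)
O = 15*√233 (O = √(2*86*(135 + 86) + 14413) = √(2*86*221 + 14413) = √(38012 + 14413) = √52425 = 15*√233 ≈ 228.97)
√(O + x) = √(15*√233 - 12665) = √(-12665 + 15*√233)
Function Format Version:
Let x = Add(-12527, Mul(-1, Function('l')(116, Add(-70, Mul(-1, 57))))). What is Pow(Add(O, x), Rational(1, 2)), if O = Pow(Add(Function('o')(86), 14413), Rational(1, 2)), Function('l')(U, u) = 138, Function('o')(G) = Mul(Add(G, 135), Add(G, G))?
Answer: Pow(Add(-12665, Mul(15, Pow(233, Rational(1, 2)))), Rational(1, 2)) ≈ Mul(111.52, I)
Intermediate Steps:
Function('o')(G) = Mul(2, G, Add(135, G)) (Function('o')(G) = Mul(Add(135, G), Mul(2, G)) = Mul(2, G, Add(135, G)))
x = -12665 (x = Add(-12527, Mul(-1, 138)) = Add(-12527, -138) = -12665)
O = Mul(15, Pow(233, Rational(1, 2))) (O = Pow(Add(Mul(2, 86, Add(135, 86)), 14413), Rational(1, 2)) = Pow(Add(Mul(2, 86, 221), 14413), Rational(1, 2)) = Pow(Add(38012, 14413), Rational(1, 2)) = Pow(52425, Rational(1, 2)) = Mul(15, Pow(233, Rational(1, 2))) ≈ 228.97)
Pow(Add(O, x), Rational(1, 2)) = Pow(Add(Mul(15, Pow(233, Rational(1, 2))), -12665), Rational(1, 2)) = Pow(Add(-12665, Mul(15, Pow(233, Rational(1, 2)))), Rational(1, 2))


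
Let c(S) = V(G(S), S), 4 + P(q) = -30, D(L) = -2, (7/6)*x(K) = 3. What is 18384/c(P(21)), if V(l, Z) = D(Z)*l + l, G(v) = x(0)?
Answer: -21448/3 ≈ -7149.3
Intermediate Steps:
x(K) = 18/7 (x(K) = (6/7)*3 = 18/7)
P(q) = -34 (P(q) = -4 - 30 = -34)
G(v) = 18/7
V(l, Z) = -l (V(l, Z) = -2*l + l = -l)
c(S) = -18/7 (c(S) = -1*18/7 = -18/7)
18384/c(P(21)) = 18384/(-18/7) = 18384*(-7/18) = -21448/3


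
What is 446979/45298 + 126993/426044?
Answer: 98092624995/9649470556 ≈ 10.166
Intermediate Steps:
446979/45298 + 126993/426044 = 98092624995/9649470556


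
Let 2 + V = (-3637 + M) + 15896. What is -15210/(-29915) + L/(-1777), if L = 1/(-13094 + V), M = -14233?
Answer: 81462910363/160221090370 ≈ 0.50844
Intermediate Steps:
V = -1976 (V = -2 + ((-3637 - 14233) + 15896) = -2 + (-17870 + 15896) = -2 - 1974 = -1976)
L = -1/15070 (L = 1/(-13094 - 1976) = 1/(-15070) = -1/15070 ≈ -6.6357e-5)
-15210/(-29915) + L/(-1777) = -15210/(-29915) - 1/15070/(-1777) = -15210*(-1/29915) - 1/15070*(-1/1777) = 3042/5983 + 1/26779390 = 81462910363/160221090370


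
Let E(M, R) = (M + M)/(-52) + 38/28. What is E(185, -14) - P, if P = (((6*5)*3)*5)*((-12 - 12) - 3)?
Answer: 1105126/91 ≈ 12144.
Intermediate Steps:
P = -12150 (P = ((30*3)*5)*(-24 - 3) = (90*5)*(-27) = 450*(-27) = -12150)
E(M, R) = 19/14 - M/26 (E(M, R) = (2*M)*(-1/52) + 38*(1/28) = -M/26 + 19/14 = 19/14 - M/26)
E(185, -14) - P = (19/14 - 1/26*185) - 1*(-12150) = (19/14 - 185/26) + 12150 = -524/91 + 12150 = 1105126/91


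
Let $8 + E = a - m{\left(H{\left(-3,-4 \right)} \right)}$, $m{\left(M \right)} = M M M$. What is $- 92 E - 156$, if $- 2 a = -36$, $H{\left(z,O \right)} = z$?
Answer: $-3560$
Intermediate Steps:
$a = 18$ ($a = \left(- \frac{1}{2}\right) \left(-36\right) = 18$)
$m{\left(M \right)} = M^{3}$ ($m{\left(M \right)} = M^{2} M = M^{3}$)
$E = 37$ ($E = -8 + \left(18 - \left(-3\right)^{3}\right) = -8 + \left(18 - -27\right) = -8 + \left(18 + 27\right) = -8 + 45 = 37$)
$- 92 E - 156 = \left(-92\right) 37 - 156 = -3404 - 156 = -3560$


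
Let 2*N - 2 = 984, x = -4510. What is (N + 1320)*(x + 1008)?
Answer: -6349126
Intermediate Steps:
N = 493 (N = 1 + (½)*984 = 1 + 492 = 493)
(N + 1320)*(x + 1008) = (493 + 1320)*(-4510 + 1008) = 1813*(-3502) = -6349126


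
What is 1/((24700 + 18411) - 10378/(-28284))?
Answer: 14142/609680951 ≈ 2.3196e-5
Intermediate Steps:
1/((24700 + 18411) - 10378/(-28284)) = 1/(43111 - 10378*(-1/28284)) = 1/(43111 + 5189/14142) = 1/(609680951/14142) = 14142/609680951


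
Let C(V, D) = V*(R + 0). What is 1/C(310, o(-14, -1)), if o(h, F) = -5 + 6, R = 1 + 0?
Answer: 1/310 ≈ 0.0032258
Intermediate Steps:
R = 1
o(h, F) = 1
C(V, D) = V (C(V, D) = V*(1 + 0) = V*1 = V)
1/C(310, o(-14, -1)) = 1/310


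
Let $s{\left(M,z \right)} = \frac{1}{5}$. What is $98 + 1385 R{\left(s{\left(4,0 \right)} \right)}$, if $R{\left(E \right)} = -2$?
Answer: $-2672$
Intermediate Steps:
$s{\left(M,z \right)} = \frac{1}{5}$
$98 + 1385 R{\left(s{\left(4,0 \right)} \right)} = 98 + 1385 \left(-2\right) = 98 - 2770 = -2672$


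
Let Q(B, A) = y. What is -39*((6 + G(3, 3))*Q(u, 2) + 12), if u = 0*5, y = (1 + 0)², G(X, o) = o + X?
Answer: -936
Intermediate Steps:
G(X, o) = X + o
y = 1 (y = 1² = 1)
u = 0
Q(B, A) = 1
-39*((6 + G(3, 3))*Q(u, 2) + 12) = -39*((6 + (3 + 3))*1 + 12) = -39*((6 + 6)*1 + 12) = -39*(12*1 + 12) = -39*(12 + 12) = -39*24 = -936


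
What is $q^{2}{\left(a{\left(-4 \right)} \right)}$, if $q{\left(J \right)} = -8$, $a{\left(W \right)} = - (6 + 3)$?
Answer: $64$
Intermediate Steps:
$a{\left(W \right)} = -9$ ($a{\left(W \right)} = \left(-1\right) 9 = -9$)
$q^{2}{\left(a{\left(-4 \right)} \right)} = \left(-8\right)^{2} = 64$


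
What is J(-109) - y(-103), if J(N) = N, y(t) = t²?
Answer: -10718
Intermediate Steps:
J(-109) - y(-103) = -109 - 1*(-103)² = -109 - 1*10609 = -109 - 10609 = -10718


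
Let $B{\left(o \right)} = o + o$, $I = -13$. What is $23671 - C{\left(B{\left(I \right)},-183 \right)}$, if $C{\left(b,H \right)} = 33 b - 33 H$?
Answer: $18490$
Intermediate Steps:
$B{\left(o \right)} = 2 o$
$C{\left(b,H \right)} = - 33 H + 33 b$
$23671 - C{\left(B{\left(I \right)},-183 \right)} = 23671 - \left(\left(-33\right) \left(-183\right) + 33 \cdot 2 \left(-13\right)\right) = 23671 - \left(6039 + 33 \left(-26\right)\right) = 23671 - \left(6039 - 858\right) = 23671 - 5181 = 18490$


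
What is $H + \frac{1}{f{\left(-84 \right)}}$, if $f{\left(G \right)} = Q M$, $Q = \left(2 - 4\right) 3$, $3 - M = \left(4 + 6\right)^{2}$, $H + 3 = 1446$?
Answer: $\frac{839827}{582} \approx 1443.0$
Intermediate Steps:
$H = 1443$ ($H = -3 + 1446 = 1443$)
$M = -97$ ($M = 3 - \left(4 + 6\right)^{2} = 3 - 10^{2} = 3 - 100 = -97$)
$Q = -6$ ($Q = \left(-2\right) 3 = -6$)
$f{\left(G \right)} = 582$ ($f{\left(G \right)} = \left(-6\right) \left(-97\right) = 582$)
$H + \frac{1}{f{\left(-84 \right)}} = 1443 + \frac{1}{582} = \frac{839827}{582}$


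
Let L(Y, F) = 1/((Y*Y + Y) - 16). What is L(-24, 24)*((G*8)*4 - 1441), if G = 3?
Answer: -1345/536 ≈ -2.5093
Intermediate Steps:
L(Y, F) = 1/(-16 + Y + Y²) (L(Y, F) = 1/((Y² + Y) - 16) = 1/((Y + Y²) - 16) = 1/(-16 + Y + Y²))
L(-24, 24)*((G*8)*4 - 1441) = ((3*8)*4 - 1441)/(-16 - 24 + (-24)²) = (24*4 - 1441)/(-16 - 24 + 576) = (96 - 1441)/536 = (1/536)*(-1345) = -1345/536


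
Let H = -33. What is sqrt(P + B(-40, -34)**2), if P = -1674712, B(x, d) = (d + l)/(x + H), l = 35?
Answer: 3*I*sqrt(991615583)/73 ≈ 1294.1*I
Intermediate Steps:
B(x, d) = (35 + d)/(-33 + x) (B(x, d) = (d + 35)/(x - 33) = (35 + d)/(-33 + x))
sqrt(P + B(-40, -34)**2) = sqrt(-1674712 + ((35 - 34)/(-33 - 40))**2) = sqrt(-1674712 + (1/(-73))**2) = sqrt(-1674712 + (-1/73*1)**2) = sqrt(-1674712 + (-1/73)**2) = sqrt(-1674712 + 1/5329) = sqrt(-8924540247/5329) = 3*I*sqrt(991615583)/73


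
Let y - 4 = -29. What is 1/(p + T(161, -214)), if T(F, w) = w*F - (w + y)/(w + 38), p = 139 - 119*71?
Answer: -176/7526703 ≈ -2.3383e-5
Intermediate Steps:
y = -25 (y = 4 - 29 = -25)
p = -8310 (p = 139 - 8449 = -8310)
T(F, w) = F*w - (-25 + w)/(38 + w) (T(F, w) = w*F - (w - 25)/(w + 38) = F*w - (-25 + w)/(38 + w))
1/(p + T(161, -214)) = 1/(-8310 + (25 - 1*(-214) + 161*(-214)**2 + 38*161*(-214))/(38 - 214)) = 1/(-8310 + (25 + 214 + 161*45796 - 1309252)/(-176)) = 1/(-8310 - (25 + 214 + 7373156 - 1309252)/176) = 1/(-8310 - 1/176*6064143) = 1/(-8310 - 6064143/176) = 1/(-7526703/176) = -176/7526703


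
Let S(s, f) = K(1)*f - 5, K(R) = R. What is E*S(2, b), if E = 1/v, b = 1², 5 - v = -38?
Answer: -4/43 ≈ -0.093023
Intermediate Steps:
v = 43 (v = 5 - 1*(-38) = 5 + 38 = 43)
b = 1
S(s, f) = -5 + f (S(s, f) = 1*f - 5 = f - 5 = -5 + f)
E = 1/43 ≈ 0.023256
E*S(2, b) = (-5 + 1)/43 = (1/43)*(-4) = -4/43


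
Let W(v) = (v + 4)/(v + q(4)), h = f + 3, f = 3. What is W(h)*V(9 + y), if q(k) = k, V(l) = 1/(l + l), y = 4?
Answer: 1/26 ≈ 0.038462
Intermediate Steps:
V(l) = 1/(2*l)
h = 6 (h = 3 + 3 = 6)
W(v) = 1 (W(v) = (v + 4)/(v + 4) = (4 + v)/(4 + v) = 1)
W(h)*V(9 + y) = 1*(1/(2*(9 + 4))) = 1*((½)/13) = 1*((½)*(1/13)) = 1*(1/26) = 1/26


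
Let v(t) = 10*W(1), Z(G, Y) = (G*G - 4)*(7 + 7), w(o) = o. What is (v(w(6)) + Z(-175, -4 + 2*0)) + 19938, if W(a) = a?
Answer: 448642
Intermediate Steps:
Z(G, Y) = -56 + 14*G**2 (Z(G, Y) = (G**2 - 4)*14 = (-4 + G**2)*14 = -56 + 14*G**2)
v(t) = 10 (v(t) = 10*1 = 10)
(v(w(6)) + Z(-175, -4 + 2*0)) + 19938 = (10 + (-56 + 14*(-175)**2)) + 19938 = (10 + (-56 + 14*30625)) + 19938 = (10 + (-56 + 428750)) + 19938 = (10 + 428694) + 19938 = 428704 + 19938 = 448642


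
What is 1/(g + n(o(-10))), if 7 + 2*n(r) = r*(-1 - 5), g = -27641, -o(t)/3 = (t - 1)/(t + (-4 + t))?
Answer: -8/221123 ≈ -3.6179e-5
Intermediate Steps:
o(t) = -3*(-1 + t)/(-4 + 2*t) (o(t) = -3*(t - 1)/(t + (-4 + t)) = -3*(-1 + t)/(-4 + 2*t))
n(r) = -7/2 - 3*r (n(r) = -7/2 + (r*(-1 - 5))/2 = -7/2 + (r*(-6))/2 = -7/2 + (-6*r)/2 = -7/2 - 3*r)
1/(g + n(o(-10))) = 1/(-27641 + (-7/2 - 9*(1 - 1*(-10))/(2*(-2 - 10)))) = 1/(-27641 + (-7/2 - 9*(1 + 10)/(2*(-12)))) = 1/(-27641 + (-7/2 - 9*(-1)*11/(2*12))) = 1/(-27641 + (-7/2 - 3*(-11/8))) = 1/(-27641 + (-7/2 + 33/8)) = 1/(-27641 + 5/8) = 1/(-221123/8) = -8/221123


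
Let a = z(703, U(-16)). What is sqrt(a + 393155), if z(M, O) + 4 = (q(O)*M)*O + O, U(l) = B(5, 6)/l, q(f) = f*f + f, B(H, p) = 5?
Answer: sqrt(1610538541)/64 ≈ 627.05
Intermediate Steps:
q(f) = f + f**2 (q(f) = f**2 + f = f + f**2)
U(l) = 5/l
z(M, O) = -4 + O + M*O**2*(1 + O) (z(M, O) = -4 + (((O*(1 + O))*M)*O + O) = -4 + ((M*O*(1 + O))*O + O) = -4 + (M*O**2*(1 + O) + O) = -4 + (O + M*O**2*(1 + O)) = -4 + O + M*O**2*(1 + O))
a = 175661/4096 (a = -4 + 5/(-16) + 703*(5/(-16))**2*(1 + 5/(-16)) = -4 + 5*(-1/16) + 703*(5*(-1/16))**2*(1 + 5*(-1/16)) = -4 - 5/16 + 703*(-5/16)**2*(1 - 5/16) = -4 - 5/16 + 703*(25/256)*(11/16) = -4 - 5/16 + 193325/4096 = 175661/4096 ≈ 42.886)
sqrt(a + 393155) = sqrt(175661/4096 + 393155) = sqrt(1610538541/4096) = sqrt(1610538541)/64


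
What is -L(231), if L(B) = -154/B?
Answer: ⅔ ≈ 0.66667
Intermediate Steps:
-L(231) = -(-154)/231 = -1*(-⅔) = ⅔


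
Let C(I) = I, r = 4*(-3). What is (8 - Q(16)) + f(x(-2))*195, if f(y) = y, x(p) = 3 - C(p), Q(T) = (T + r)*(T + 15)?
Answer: 859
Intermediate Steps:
r = -12
Q(T) = (-12 + T)*(15 + T) (Q(T) = (T - 12)*(T + 15) = (-12 + T)*(15 + T))
x(p) = 3 - p
(8 - Q(16)) + f(x(-2))*195 = (8 - (-180 + 16**2 + 3*16)) + (3 - 1*(-2))*195 = (8 - (-180 + 256 + 48)) + (3 + 2)*195 = (8 - 1*124) + 5*195 = (8 - 124) + 975 = -116 + 975 = 859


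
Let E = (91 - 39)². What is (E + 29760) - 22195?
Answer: 10269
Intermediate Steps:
E = 2704 (E = 52² = 2704)
(E + 29760) - 22195 = (2704 + 29760) - 22195 = 32464 - 22195 = 10269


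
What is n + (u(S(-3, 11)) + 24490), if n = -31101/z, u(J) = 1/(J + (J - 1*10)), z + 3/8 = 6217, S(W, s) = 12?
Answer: 17048022801/696262 ≈ 24485.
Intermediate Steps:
z = 49733/8 (z = -3/8 + 6217 = 49733/8 ≈ 6216.6)
u(J) = 1/(-10 + 2*J) (u(J) = 1/(J + (J - 10)) = 1/(J + (-10 + J)) = 1/(-10 + 2*J))
n = -248808/49733 (n = -31101/49733/8 = -31101*8/49733 = -248808/49733 ≈ -5.0029)
n + (u(S(-3, 11)) + 24490) = -248808/49733 + (1/(2*(-5 + 12)) + 24490) = -248808/49733 + ((½)/7 + 24490) = -248808/49733 + ((½)*(⅐) + 24490) = -248808/49733 + (1/14 + 24490) = -248808/49733 + 342861/14 = 17048022801/696262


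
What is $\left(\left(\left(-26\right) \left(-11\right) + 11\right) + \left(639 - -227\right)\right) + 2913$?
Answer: $4076$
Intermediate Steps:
$\left(\left(\left(-26\right) \left(-11\right) + 11\right) + \left(639 - -227\right)\right) + 2913 = \left(\left(286 + 11\right) + \left(639 + 227\right)\right) + 2913 = \left(297 + 866\right) + 2913 = 1163 + 2913 = 4076$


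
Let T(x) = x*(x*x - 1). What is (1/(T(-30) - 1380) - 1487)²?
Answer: 1777166360915401/803722500 ≈ 2.2112e+6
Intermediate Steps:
T(x) = x*(-1 + x²) (T(x) = x*(x² - 1) = x*(-1 + x²))
(1/(T(-30) - 1380) - 1487)² = (1/(((-30)³ - 1*(-30)) - 1380) - 1487)² = (1/((-27000 + 30) - 1380) - 1487)² = (1/(-26970 - 1380) - 1487)² = (1/(-28350) - 1487)² = (-1/28350 - 1487)² = (-42156451/28350)² = 1777166360915401/803722500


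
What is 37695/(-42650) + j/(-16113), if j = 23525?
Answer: -322144157/137443890 ≈ -2.3438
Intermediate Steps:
37695/(-42650) + j/(-16113) = 37695/(-42650) + 23525/(-16113) = 37695*(-1/42650) + 23525*(-1/16113) = -7539/8530 - 23525/16113 = -322144157/137443890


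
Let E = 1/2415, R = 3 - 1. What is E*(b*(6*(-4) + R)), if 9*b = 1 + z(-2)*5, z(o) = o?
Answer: 22/2415 ≈ 0.0091097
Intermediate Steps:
R = 2
E = 1/2415 ≈ 0.00041408
b = -1 (b = (1 - 2*5)/9 = (1 - 10)/9 = (1/9)*(-9) = -1)
E*(b*(6*(-4) + R)) = (-(6*(-4) + 2))/2415 = (-(-24 + 2))/2415 = (-1*(-22))/2415 = (1/2415)*22 = 22/2415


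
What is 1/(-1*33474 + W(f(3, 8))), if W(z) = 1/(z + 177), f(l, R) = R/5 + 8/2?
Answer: -913/30561757 ≈ -2.9874e-5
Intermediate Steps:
f(l, R) = 4 + R/5 (f(l, R) = R*(1/5) + 8*(1/2) = R/5 + 4 = 4 + R/5)
W(z) = 1/(177 + z)
1/(-1*33474 + W(f(3, 8))) = 1/(-1*33474 + 1/(177 + (4 + (1/5)*8))) = 1/(-33474 + 1/(177 + (4 + 8/5))) = 1/(-33474 + 1/(177 + 28/5)) = 1/(-33474 + 1/(913/5)) = 1/(-33474 + 5/913) = 1/(-30561757/913) = -913/30561757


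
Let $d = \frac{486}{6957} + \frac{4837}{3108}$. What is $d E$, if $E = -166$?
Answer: $- \frac{46323877}{171606} \approx -269.94$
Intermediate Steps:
$d = \frac{558119}{343212}$ ($d = 486 \cdot \frac{1}{6957} + 4837 \cdot \frac{1}{3108} = \frac{54}{773} + \frac{691}{444} = \frac{558119}{343212} \approx 1.6262$)
$d E = \frac{558119}{343212} \left(-166\right) = - \frac{46323877}{171606}$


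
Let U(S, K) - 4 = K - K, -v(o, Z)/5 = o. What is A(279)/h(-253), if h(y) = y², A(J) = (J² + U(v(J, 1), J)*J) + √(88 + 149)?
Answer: 78957/64009 + √237/64009 ≈ 1.2338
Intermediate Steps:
v(o, Z) = -5*o
U(S, K) = 4 (U(S, K) = 4 + (K - K) = 4 + 0 = 4)
A(J) = √237 + J² + 4*J (A(J) = (J² + 4*J) + √(88 + 149) = (J² + 4*J) + √237 = √237 + J² + 4*J)
A(279)/h(-253) = (√237 + 279² + 4*279)/((-253)²) = (√237 + 77841 + 1116)/64009 = (78957 + √237)*(1/64009) = 78957/64009 + √237/64009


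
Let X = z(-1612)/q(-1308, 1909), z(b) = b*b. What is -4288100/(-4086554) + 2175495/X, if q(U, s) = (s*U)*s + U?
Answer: -2648592035390437558405/663693148586 ≈ -3.9907e+9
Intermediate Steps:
z(b) = b²
q(U, s) = U + U*s² (q(U, s) = (U*s)*s + U = U*s² + U = U + U*s²)
X = -324818/595840107 (X = (-1612)²/((-1308*(1 + 1909²))) = 2598544/((-1308*(1 + 3644281))) = 2598544/((-1308*3644282)) = 2598544/(-4766720856) = 2598544*(-1/4766720856) = -324818/595840107 ≈ -0.00054514)
-4288100/(-4086554) + 2175495/X = -4288100/(-4086554) + 2175495/(-324818/595840107) = -4288100*(-1/4086554) + 2175495*(-595840107/324818) = 2144050/2043277 - 1296247173577965/324818 = -2648592035390437558405/663693148586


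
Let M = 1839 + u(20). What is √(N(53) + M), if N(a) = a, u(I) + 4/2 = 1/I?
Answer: √189005/10 ≈ 43.475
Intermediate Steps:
u(I) = -2 + 1/I
M = 36741/20 (M = 1839 + (-2 + 1/20) = 1839 - 39/20 = 36741/20 ≈ 1837.1)
√(N(53) + M) = √(53 + 36741/20) = √(37801/20) = √189005/10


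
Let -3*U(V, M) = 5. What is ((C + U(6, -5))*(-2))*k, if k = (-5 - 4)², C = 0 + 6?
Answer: -702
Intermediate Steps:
U(V, M) = -5/3 (U(V, M) = -⅓*5 = -5/3)
C = 6
k = 81 (k = (-9)² = 81)
((C + U(6, -5))*(-2))*k = ((6 - 5/3)*(-2))*81 = ((13/3)*(-2))*81 = -26/3*81 = -702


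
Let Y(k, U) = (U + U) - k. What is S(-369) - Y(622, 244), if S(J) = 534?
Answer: 668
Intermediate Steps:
Y(k, U) = -k + 2*U (Y(k, U) = 2*U - k = -k + 2*U)
S(-369) - Y(622, 244) = 534 - (-1*622 + 2*244) = 534 - (-622 + 488) = 534 - 1*(-134) = 534 + 134 = 668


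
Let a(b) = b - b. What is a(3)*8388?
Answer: 0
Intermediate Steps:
a(b) = 0
a(3)*8388 = 0*8388 = 0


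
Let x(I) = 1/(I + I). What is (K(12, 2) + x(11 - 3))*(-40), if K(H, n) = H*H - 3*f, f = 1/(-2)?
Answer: -11645/2 ≈ -5822.5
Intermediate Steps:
f = -1/2 ≈ -0.50000
x(I) = 1/(2*I)
K(H, n) = 3/2 + H**2 (K(H, n) = H*H - 3*(-1/2) = H**2 + 3/2 = 3/2 + H**2)
(K(12, 2) + x(11 - 3))*(-40) = ((3/2 + 12**2) + 1/(2*(11 - 3)))*(-40) = ((3/2 + 144) + (1/2)/8)*(-40) = (291/2 + (1/2)*(1/8))*(-40) = (291/2 + 1/16)*(-40) = (2329/16)*(-40) = -11645/2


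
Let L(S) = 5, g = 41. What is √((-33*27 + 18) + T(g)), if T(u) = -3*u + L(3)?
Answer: I*√991 ≈ 31.48*I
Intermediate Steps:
T(u) = 5 - 3*u (T(u) = -3*u + 5 = 5 - 3*u)
√((-33*27 + 18) + T(g)) = √((-33*27 + 18) + (5 - 3*41)) = √((-891 + 18) + (5 - 123)) = √(-873 - 118) = √(-991) = I*√991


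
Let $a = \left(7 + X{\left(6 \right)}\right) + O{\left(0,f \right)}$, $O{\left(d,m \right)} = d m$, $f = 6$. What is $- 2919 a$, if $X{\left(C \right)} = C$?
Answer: $-37947$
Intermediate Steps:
$a = 13$ ($a = \left(7 + 6\right) + 0 \cdot 6 = 13 + 0 = 13$)
$- 2919 a = \left(-2919\right) 13 = -37947$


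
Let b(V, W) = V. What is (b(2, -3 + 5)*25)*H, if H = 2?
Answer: 100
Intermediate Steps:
(b(2, -3 + 5)*25)*H = (2*25)*2 = 50*2 = 100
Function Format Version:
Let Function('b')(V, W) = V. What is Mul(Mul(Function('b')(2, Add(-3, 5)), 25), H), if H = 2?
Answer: 100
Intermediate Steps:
Mul(Mul(Function('b')(2, Add(-3, 5)), 25), H) = Mul(Mul(2, 25), 2) = Mul(50, 2) = 100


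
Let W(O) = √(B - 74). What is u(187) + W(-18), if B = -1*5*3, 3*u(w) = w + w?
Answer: 374/3 + I*√89 ≈ 124.67 + 9.434*I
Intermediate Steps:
u(w) = 2*w/3 (u(w) = (w + w)/3 = (2*w)/3 = 2*w/3)
B = -15 (B = -5*3 = -15)
W(O) = I*√89 (W(O) = √(-15 - 74) = √(-89) = I*√89)
u(187) + W(-18) = (⅔)*187 + I*√89 = 374/3 + I*√89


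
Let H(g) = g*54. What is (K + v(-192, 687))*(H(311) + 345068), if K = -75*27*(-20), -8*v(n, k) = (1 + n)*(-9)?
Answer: 58310623611/4 ≈ 1.4578e+10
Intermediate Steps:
v(n, k) = 9/8 + 9*n/8 (v(n, k) = -(1 + n)*(-9)/8 = -(-9 - 9*n)/8 = 9/8 + 9*n/8)
H(g) = 54*g
K = 40500 (K = -2025*(-20) = 40500)
(K + v(-192, 687))*(H(311) + 345068) = (40500 + (9/8 + (9/8)*(-192)))*(54*311 + 345068) = (40500 + (9/8 - 216))*(16794 + 345068) = (40500 - 1719/8)*361862 = (322281/8)*361862 = 58310623611/4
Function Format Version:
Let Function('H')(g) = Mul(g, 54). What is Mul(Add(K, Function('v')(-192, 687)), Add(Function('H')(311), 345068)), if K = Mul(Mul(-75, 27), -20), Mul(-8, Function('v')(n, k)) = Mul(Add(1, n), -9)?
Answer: Rational(58310623611, 4) ≈ 1.4578e+10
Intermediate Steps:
Function('v')(n, k) = Add(Rational(9, 8), Mul(Rational(9, 8), n)) (Function('v')(n, k) = Mul(Rational(-1, 8), Mul(Add(1, n), -9)) = Mul(Rational(-1, 8), Add(-9, Mul(-9, n))) = Add(Rational(9, 8), Mul(Rational(9, 8), n)))
Function('H')(g) = Mul(54, g)
K = 40500 (K = Mul(-2025, -20) = 40500)
Mul(Add(K, Function('v')(-192, 687)), Add(Function('H')(311), 345068)) = Mul(Add(40500, Add(Rational(9, 8), Mul(Rational(9, 8), -192))), Add(Mul(54, 311), 345068)) = Mul(Add(40500, Add(Rational(9, 8), -216)), Add(16794, 345068)) = Mul(Add(40500, Rational(-1719, 8)), 361862) = Mul(Rational(322281, 8), 361862) = Rational(58310623611, 4)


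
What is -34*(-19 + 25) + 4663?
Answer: 4459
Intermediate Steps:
-34*(-19 + 25) + 4663 = -34*6 + 4663 = -204 + 4663 = 4459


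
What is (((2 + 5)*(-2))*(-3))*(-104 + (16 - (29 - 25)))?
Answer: -3864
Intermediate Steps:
(((2 + 5)*(-2))*(-3))*(-104 + (16 - (29 - 25))) = ((7*(-2))*(-3))*(-104 + (16 - 1*4)) = (-14*(-3))*(-104 + (16 - 4)) = 42*(-104 + 12) = 42*(-92) = -3864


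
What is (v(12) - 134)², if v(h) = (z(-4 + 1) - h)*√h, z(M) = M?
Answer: 20656 + 8040*√3 ≈ 34582.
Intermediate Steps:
v(h) = √h*(-3 - h) (v(h) = ((-4 + 1) - h)*√h = (-3 - h)*√h = √h*(-3 - h))
(v(12) - 134)² = (√12*(-3 - 1*12) - 134)² = ((2*√3)*(-3 - 12) - 134)² = ((2*√3)*(-15) - 134)² = (-30*√3 - 134)² = (-134 - 30*√3)²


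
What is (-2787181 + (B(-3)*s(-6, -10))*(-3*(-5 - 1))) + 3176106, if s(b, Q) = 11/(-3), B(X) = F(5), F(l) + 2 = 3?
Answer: 388859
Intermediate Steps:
F(l) = 1 (F(l) = -2 + 3 = 1)
B(X) = 1
s(b, Q) = -11/3 (s(b, Q) = 11*(-⅓) = -11/3)
(-2787181 + (B(-3)*s(-6, -10))*(-3*(-5 - 1))) + 3176106 = (-2787181 + (1*(-11/3))*(-3*(-5 - 1))) + 3176106 = (-2787181 - (-11)*(-6)) + 3176106 = (-2787181 - 11/3*18) + 3176106 = (-2787181 - 66) + 3176106 = -2787247 + 3176106 = 388859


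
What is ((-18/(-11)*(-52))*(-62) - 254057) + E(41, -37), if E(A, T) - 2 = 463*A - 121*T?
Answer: -2478513/11 ≈ -2.2532e+5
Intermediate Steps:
E(A, T) = 2 - 121*T + 463*A (E(A, T) = 2 + (463*A - 121*T) = 2 + (-121*T + 463*A) = 2 - 121*T + 463*A)
((-18/(-11)*(-52))*(-62) - 254057) + E(41, -37) = ((-18/(-11)*(-52))*(-62) - 254057) + (2 - 121*(-37) + 463*41) = ((-18*(-1/11)*(-52))*(-62) - 254057) + (2 + 4477 + 18983) = (((18/11)*(-52))*(-62) - 254057) + 23462 = (-936/11*(-62) - 254057) + 23462 = (58032/11 - 254057) + 23462 = -2736595/11 + 23462 = -2478513/11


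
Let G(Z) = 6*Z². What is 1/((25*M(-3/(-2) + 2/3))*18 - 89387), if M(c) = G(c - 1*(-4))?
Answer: 1/13288 ≈ 7.5256e-5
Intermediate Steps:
M(c) = 6*(4 + c)² (M(c) = 6*(c - 1*(-4))² = 6*(c + 4)² = 6*(4 + c)²)
1/((25*M(-3/(-2) + 2/3))*18 - 89387) = 1/((25*(6*(4 + (-3/(-2) + 2/3))²))*18 - 89387) = 1/((25*(6*(4 + (-3*(-½) + 2*(⅓)))²))*18 - 89387) = 1/((25*(6*(4 + (3/2 + ⅔))²))*18 - 89387) = 1/((25*(6*(4 + 13/6)²))*18 - 89387) = 1/((25*(6*(37/6)²))*18 - 89387) = 1/((25*(6*(1369/36)))*18 - 89387) = 1/((25*(1369/6))*18 - 89387) = 1/((34225/6)*18 - 89387) = 1/(102675 - 89387) = 1/13288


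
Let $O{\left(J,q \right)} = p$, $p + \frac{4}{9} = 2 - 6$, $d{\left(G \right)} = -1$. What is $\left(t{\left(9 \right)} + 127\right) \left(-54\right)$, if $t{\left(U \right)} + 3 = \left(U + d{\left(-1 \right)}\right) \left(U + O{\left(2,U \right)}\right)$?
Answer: $-8664$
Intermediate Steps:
$p = - \frac{40}{9}$ ($p = - \frac{4}{9} + \left(2 - 6\right) = - \frac{4}{9} - 4 = - \frac{40}{9} \approx -4.4444$)
$O{\left(J,q \right)} = - \frac{40}{9}$
$t{\left(U \right)} = -3 + \left(-1 + U\right) \left(- \frac{40}{9} + U\right)$ ($t{\left(U \right)} = -3 + \left(U - 1\right) \left(U - \frac{40}{9}\right) = -3 + \left(-1 + U\right) \left(- \frac{40}{9} + U\right)$)
$\left(t{\left(9 \right)} + 127\right) \left(-54\right) = \left(\left(\frac{13}{9} + 9^{2} - 49\right) + 127\right) \left(-54\right) = \left(\left(\frac{13}{9} + 81 - 49\right) + 127\right) \left(-54\right) = \left(\frac{301}{9} + 127\right) \left(-54\right) = \frac{1444}{9} \left(-54\right) = -8664$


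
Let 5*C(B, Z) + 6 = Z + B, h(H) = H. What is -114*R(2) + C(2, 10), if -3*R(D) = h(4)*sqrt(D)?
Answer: 6/5 + 152*sqrt(2) ≈ 216.16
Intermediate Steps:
C(B, Z) = -6/5 + B/5 + Z/5 (C(B, Z) = -6/5 + (Z + B)/5 = -6/5 + (B + Z)/5 = -6/5 + (B/5 + Z/5) = -6/5 + B/5 + Z/5)
R(D) = -4*sqrt(D)/3
-114*R(2) + C(2, 10) = -(-152)*sqrt(2) + (-6/5 + (1/5)*2 + (1/5)*10) = 152*sqrt(2) + (-6/5 + 2/5 + 2) = 152*sqrt(2) + 6/5 = 6/5 + 152*sqrt(2)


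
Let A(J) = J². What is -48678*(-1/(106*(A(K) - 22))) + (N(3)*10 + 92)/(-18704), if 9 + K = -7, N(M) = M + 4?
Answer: 37768961/19330584 ≈ 1.9538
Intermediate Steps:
N(M) = 4 + M
K = -16 (K = -9 - 7 = -16)
-48678*(-1/(106*(A(K) - 22))) + (N(3)*10 + 92)/(-18704) = -48678*(-1/(106*((-16)² - 22))) + ((4 + 3)*10 + 92)/(-18704) = -48678*(-1/(106*(256 - 22))) + (7*10 + 92)*(-1/18704) = -48678/((-106*234)) + (70 + 92)*(-1/18704) = -48678/(-24804) + 162*(-1/18704) = -48678*(-1/24804) - 81/9352 = 8113/4134 - 81/9352 = 37768961/19330584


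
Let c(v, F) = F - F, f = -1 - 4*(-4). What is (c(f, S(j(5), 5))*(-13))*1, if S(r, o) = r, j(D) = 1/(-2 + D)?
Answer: 0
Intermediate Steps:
f = 15 (f = -1 + 16 = 15)
c(v, F) = 0
(c(f, S(j(5), 5))*(-13))*1 = (0*(-13))*1 = 0*1 = 0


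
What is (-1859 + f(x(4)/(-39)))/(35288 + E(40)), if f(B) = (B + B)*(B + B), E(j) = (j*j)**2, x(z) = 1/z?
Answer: -11310155/15789732192 ≈ -0.00071630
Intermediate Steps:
E(j) = j**4 (E(j) = (j**2)**2 = j**4)
f(B) = 4*B**2 (f(B) = (2*B)*(2*B) = 4*B**2)
(-1859 + f(x(4)/(-39)))/(35288 + E(40)) = (-1859 + 4*(1/(4*(-39)))**2)/(35288 + 40**4) = (-1859 + 4*((1/4)*(-1/39))**2)/(35288 + 2560000) = (-1859 + 4*(-1/156)**2)/2595288 = (-1859 + 4*(1/24336))*(1/2595288) = (-1859 + 1/6084)*(1/2595288) = -11310155/6084*1/2595288 = -11310155/15789732192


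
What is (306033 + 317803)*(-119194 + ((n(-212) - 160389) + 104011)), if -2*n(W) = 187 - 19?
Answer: -109580536416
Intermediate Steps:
n(W) = -84 (n(W) = -(187 - 19)/2 = -½*168 = -84)
(306033 + 317803)*(-119194 + ((n(-212) - 160389) + 104011)) = (306033 + 317803)*(-119194 + ((-84 - 160389) + 104011)) = 623836*(-119194 + (-160473 + 104011)) = 623836*(-119194 - 56462) = 623836*(-175656) = -109580536416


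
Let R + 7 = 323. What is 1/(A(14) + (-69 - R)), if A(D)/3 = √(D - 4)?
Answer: -77/29627 - 3*√10/148135 ≈ -0.0026630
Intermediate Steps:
R = 316 (R = -7 + 323 = 316)
A(D) = 3*√(-4 + D) (A(D) = 3*√(D - 4) = 3*√(-4 + D))
1/(A(14) + (-69 - R)) = 1/(3*√(-4 + 14) + (-69 - 1*316)) = 1/(3*√10 + (-69 - 316)) = 1/(3*√10 - 385) = 1/(-385 + 3*√10)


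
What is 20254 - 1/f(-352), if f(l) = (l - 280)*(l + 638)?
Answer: 3660951009/180752 ≈ 20254.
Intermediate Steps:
f(l) = (-280 + l)*(638 + l)
20254 - 1/f(-352) = 20254 - 1/(-178640 + (-352)**2 + 358*(-352)) = 20254 - 1/(-178640 + 123904 - 126016) = 20254 - 1/(-180752) = 20254 - 1*(-1/180752) = 20254 + 1/180752 = 3660951009/180752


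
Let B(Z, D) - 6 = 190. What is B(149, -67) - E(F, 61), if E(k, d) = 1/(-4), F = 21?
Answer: 785/4 ≈ 196.25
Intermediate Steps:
B(Z, D) = 196 (B(Z, D) = 6 + 190 = 196)
E(k, d) = -¼
B(149, -67) - E(F, 61) = 196 - 1*(-¼) = 196 + ¼ = 785/4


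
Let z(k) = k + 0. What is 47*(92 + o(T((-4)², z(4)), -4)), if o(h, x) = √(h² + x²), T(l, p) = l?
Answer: 4324 + 188*√17 ≈ 5099.1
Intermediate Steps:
z(k) = k
47*(92 + o(T((-4)², z(4)), -4)) = 47*(92 + √(((-4)²)² + (-4)²)) = 47*(92 + √(16² + 16)) = 47*(92 + √(256 + 16)) = 47*(92 + √272) = 47*(92 + 4*√17) = 4324 + 188*√17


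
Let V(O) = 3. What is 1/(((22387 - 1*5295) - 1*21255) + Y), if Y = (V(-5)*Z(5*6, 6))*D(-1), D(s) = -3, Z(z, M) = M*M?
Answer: -1/4487 ≈ -0.00022287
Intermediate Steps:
Z(z, M) = M²
Y = -324 (Y = (3*6²)*(-3) = (3*36)*(-3) = 108*(-3) = -324)
1/(((22387 - 1*5295) - 1*21255) + Y) = 1/(((22387 - 1*5295) - 1*21255) - 324) = 1/(((22387 - 5295) - 21255) - 324) = 1/((17092 - 21255) - 324) = 1/(-4163 - 324) = 1/(-4487) = -1/4487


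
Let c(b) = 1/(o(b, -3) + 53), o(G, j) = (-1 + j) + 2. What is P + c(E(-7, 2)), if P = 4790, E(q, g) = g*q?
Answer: 244291/51 ≈ 4790.0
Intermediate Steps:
o(G, j) = 1 + j
c(b) = 1/51 (c(b) = 1/((1 - 3) + 53) = 1/(-2 + 53) = 1/51)
P + c(E(-7, 2)) = 4790 + 1/51 = 244291/51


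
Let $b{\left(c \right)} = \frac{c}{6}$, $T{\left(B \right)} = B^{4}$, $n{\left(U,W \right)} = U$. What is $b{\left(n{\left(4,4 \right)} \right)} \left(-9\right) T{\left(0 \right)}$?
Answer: $0$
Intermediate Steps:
$b{\left(c \right)} = \frac{c}{6}$ ($b{\left(c \right)} = c \frac{1}{6} = \frac{c}{6}$)
$b{\left(n{\left(4,4 \right)} \right)} \left(-9\right) T{\left(0 \right)} = \frac{1}{6} \cdot 4 \left(-9\right) 0^{4} = \frac{2}{3} \left(-9\right) 0 = \left(-6\right) 0 = 0$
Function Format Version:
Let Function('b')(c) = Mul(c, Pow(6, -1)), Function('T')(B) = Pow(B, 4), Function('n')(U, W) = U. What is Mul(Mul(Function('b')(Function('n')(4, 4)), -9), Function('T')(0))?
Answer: 0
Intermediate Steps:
Function('b')(c) = Mul(Rational(1, 6), c) (Function('b')(c) = Mul(c, Rational(1, 6)) = Mul(Rational(1, 6), c))
Mul(Mul(Function('b')(Function('n')(4, 4)), -9), Function('T')(0)) = Mul(Mul(Mul(Rational(1, 6), 4), -9), Pow(0, 4)) = Mul(Mul(Rational(2, 3), -9), 0) = Mul(-6, 0) = 0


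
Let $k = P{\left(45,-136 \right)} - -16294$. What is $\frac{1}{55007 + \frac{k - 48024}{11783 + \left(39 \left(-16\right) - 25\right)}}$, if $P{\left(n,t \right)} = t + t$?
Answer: $\frac{5567}{306207968} \approx 1.818 \cdot 10^{-5}$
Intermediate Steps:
$P{\left(n,t \right)} = 2 t$
$k = 16022$ ($k = 2 \left(-136\right) - -16294 = -272 + 16294 = 16022$)
$\frac{1}{55007 + \frac{k - 48024}{11783 + \left(39 \left(-16\right) - 25\right)}} = \frac{1}{55007 + \frac{16022 - 48024}{11783 + \left(39 \left(-16\right) - 25\right)}} = \frac{1}{55007 - \frac{32002}{11783 - 649}} = \frac{1}{55007 - \frac{32002}{11134}} = \frac{1}{55007 - \frac{16001}{5567}} = \frac{1}{\frac{306207968}{5567}} = \frac{5567}{306207968}$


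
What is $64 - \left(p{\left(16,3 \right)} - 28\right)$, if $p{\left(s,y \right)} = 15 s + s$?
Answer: $-164$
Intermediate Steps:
$p{\left(s,y \right)} = 16 s$
$64 - \left(p{\left(16,3 \right)} - 28\right) = 64 - \left(16 \cdot 16 - 28\right) = 64 - \left(256 - 28\right) = 64 - 228 = -164$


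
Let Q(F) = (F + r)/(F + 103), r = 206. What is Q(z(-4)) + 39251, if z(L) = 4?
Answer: 4200067/107 ≈ 39253.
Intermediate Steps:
Q(F) = (206 + F)/(103 + F) (Q(F) = (F + 206)/(F + 103) = (206 + F)/(103 + F))
Q(z(-4)) + 39251 = (206 + 4)/(103 + 4) + 39251 = 210/107 + 39251 = 4200067/107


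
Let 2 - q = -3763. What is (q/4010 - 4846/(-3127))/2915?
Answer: 6241123/7310394410 ≈ 0.00085373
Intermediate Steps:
q = 3765 (q = 2 - 1*(-3763) = 2 + 3763 = 3765)
(q/4010 - 4846/(-3127))/2915 = (3765/4010 - 4846/(-3127))/2915 = (3765*(1/4010) - 4846*(-1/3127))*(1/2915) = (753/802 + 4846/3127)*(1/2915) = (6241123/2507854)*(1/2915) = 6241123/7310394410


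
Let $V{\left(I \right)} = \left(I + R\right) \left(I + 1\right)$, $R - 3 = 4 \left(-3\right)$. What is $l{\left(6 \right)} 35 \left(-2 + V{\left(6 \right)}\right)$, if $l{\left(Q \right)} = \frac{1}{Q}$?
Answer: $- \frac{805}{6} \approx -134.17$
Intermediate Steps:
$R = -9$ ($R = 3 + 4 \left(-3\right) = 3 - 12 = -9$)
$V{\left(I \right)} = \left(1 + I\right) \left(-9 + I\right)$ ($V{\left(I \right)} = \left(I - 9\right) \left(I + 1\right) = \left(-9 + I\right) \left(1 + I\right) = \left(1 + I\right) \left(-9 + I\right)$)
$l{\left(6 \right)} 35 \left(-2 + V{\left(6 \right)}\right) = \frac{1}{6} \cdot 35 \left(-2 - \left(57 - 36\right)\right) = \frac{1}{6} \cdot 35 \left(-2 - 21\right) = \frac{35 \left(-2 - 21\right)}{6} = \frac{35}{6} \left(-23\right) = - \frac{805}{6}$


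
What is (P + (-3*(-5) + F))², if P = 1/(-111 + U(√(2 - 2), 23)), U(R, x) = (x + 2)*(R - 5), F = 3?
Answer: 18037009/55696 ≈ 323.85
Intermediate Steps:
U(R, x) = (-5 + R)*(2 + x) (U(R, x) = (2 + x)*(-5 + R) = (-5 + R)*(2 + x))
P = -1/236 (P = 1/(-111 + (-10 - 5*23 + 2*√(2 - 2) + √(2 - 2)*23)) = 1/(-111 + (-10 - 115 + 2*√0 + √0*23)) = 1/(-111 + (-10 - 115 + 2*0 + 0*23)) = 1/(-111 + (-10 - 115 + 0 + 0)) = 1/(-111 - 125) = 1/(-236) = -1/236 ≈ -0.0042373)
(P + (-3*(-5) + F))² = (-1/236 + (-3*(-5) + 3))² = (-1/236 + (15 + 3))² = (-1/236 + 18)² = (4247/236)² = 18037009/55696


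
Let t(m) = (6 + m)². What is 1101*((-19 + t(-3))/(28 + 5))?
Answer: -3670/11 ≈ -333.64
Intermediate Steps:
1101*((-19 + t(-3))/(28 + 5)) = 1101*((-19 + (6 - 3)²)/(28 + 5)) = 1101*((-19 + 3²)/33) = 1101*((-19 + 9)*(1/33)) = 1101*(-10*1/33) = 1101*(-10/33) = -3670/11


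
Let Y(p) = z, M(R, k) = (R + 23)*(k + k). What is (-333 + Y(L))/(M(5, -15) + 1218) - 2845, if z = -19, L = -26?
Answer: -537881/189 ≈ -2845.9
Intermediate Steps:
M(R, k) = 2*k*(23 + R) (M(R, k) = (23 + R)*(2*k) = 2*k*(23 + R))
Y(p) = -19
(-333 + Y(L))/(M(5, -15) + 1218) - 2845 = (-333 - 19)/(2*(-15)*(23 + 5) + 1218) - 2845 = -352/(2*(-15)*28 + 1218) - 2845 = -352/(-840 + 1218) - 2845 = -352/378 - 2845 = -352*1/378 - 2845 = -176/189 - 2845 = -537881/189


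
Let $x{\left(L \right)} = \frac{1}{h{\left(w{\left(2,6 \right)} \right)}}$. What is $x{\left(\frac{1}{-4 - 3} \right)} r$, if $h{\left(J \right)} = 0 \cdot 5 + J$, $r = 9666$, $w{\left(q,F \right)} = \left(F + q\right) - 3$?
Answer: $\frac{9666}{5} \approx 1933.2$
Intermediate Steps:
$w{\left(q,F \right)} = -3 + F + q$
$h{\left(J \right)} = J$ ($h{\left(J \right)} = 0 + J = J$)
$x{\left(L \right)} = \frac{1}{5}$ ($x{\left(L \right)} = \frac{1}{-3 + 6 + 2} = \frac{1}{5}$)
$x{\left(\frac{1}{-4 - 3} \right)} r = \frac{1}{5} \cdot 9666 = \frac{9666}{5}$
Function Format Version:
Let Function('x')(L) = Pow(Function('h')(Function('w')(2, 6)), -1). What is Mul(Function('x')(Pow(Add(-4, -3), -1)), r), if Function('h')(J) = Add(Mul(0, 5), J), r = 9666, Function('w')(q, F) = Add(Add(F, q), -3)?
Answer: Rational(9666, 5) ≈ 1933.2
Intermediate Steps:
Function('w')(q, F) = Add(-3, F, q)
Function('h')(J) = J (Function('h')(J) = Add(0, J) = J)
Function('x')(L) = Rational(1, 5) (Function('x')(L) = Pow(Add(-3, 6, 2), -1) = Pow(5, -1) = Rational(1, 5))
Mul(Function('x')(Pow(Add(-4, -3), -1)), r) = Mul(Rational(1, 5), 9666) = Rational(9666, 5)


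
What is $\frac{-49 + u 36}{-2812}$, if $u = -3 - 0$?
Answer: $\frac{157}{2812} \approx 0.055832$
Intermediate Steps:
$u = -3$ ($u = -3 + 0 = -3$)
$\frac{-49 + u 36}{-2812} = \frac{-49 - 108}{-2812} = \left(-49 - 108\right) \left(- \frac{1}{2812}\right) = \left(-157\right) \left(- \frac{1}{2812}\right) = \frac{157}{2812}$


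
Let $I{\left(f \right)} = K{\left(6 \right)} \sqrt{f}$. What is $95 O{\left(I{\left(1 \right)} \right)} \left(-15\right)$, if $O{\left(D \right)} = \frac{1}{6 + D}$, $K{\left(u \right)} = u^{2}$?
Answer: $- \frac{475}{14} \approx -33.929$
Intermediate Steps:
$I{\left(f \right)} = 36 \sqrt{f}$ ($I{\left(f \right)} = 6^{2} \sqrt{f} = 36 \sqrt{f}$)
$95 O{\left(I{\left(1 \right)} \right)} \left(-15\right) = \frac{95}{6 + 36 \sqrt{1}} \left(-15\right) = \frac{95}{6 + 36 \cdot 1} \left(-15\right) = \frac{95}{6 + 36} \left(-15\right) = \frac{95}{42} \left(-15\right) = - \frac{475}{14}$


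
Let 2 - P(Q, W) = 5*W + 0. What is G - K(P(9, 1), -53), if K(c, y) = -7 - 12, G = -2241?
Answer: -2222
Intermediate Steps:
P(Q, W) = 2 - 5*W (P(Q, W) = 2 - (5*W + 0) = 2 - 5*W)
K(c, y) = -19
G - K(P(9, 1), -53) = -2241 - 1*(-19) = -2241 + 19 = -2222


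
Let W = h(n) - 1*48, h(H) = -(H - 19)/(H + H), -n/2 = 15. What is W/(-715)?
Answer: 2929/42900 ≈ 0.068275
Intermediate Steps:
n = -30 (n = -2*15 = -30)
h(H) = -(-19 + H)/(2*H)
W = -2929/60 (W = (½)*(19 - 1*(-30))/(-30) - 1*48 = (½)*(-1/30)*(19 + 30) - 48 = (½)*(-1/30)*49 - 48 = -49/60 - 48 = -2929/60 ≈ -48.817)
W/(-715) = -2929/60/(-715) = -2929/60*(-1/715) = 2929/42900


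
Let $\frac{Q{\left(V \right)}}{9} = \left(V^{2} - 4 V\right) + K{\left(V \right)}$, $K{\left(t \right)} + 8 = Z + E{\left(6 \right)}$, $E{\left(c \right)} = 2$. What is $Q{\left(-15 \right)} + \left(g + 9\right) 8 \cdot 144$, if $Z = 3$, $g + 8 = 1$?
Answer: $4842$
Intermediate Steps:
$g = -7$ ($g = -8 + 1 = -7$)
$K{\left(t \right)} = -3$ ($K{\left(t \right)} = -8 + \left(3 + 2\right) = -8 + 5 = -3$)
$Q{\left(V \right)} = -27 - 36 V + 9 V^{2}$ ($Q{\left(V \right)} = 9 \left(\left(V^{2} - 4 V\right) - 3\right) = 9 \left(-3 + V^{2} - 4 V\right) = -27 - 36 V + 9 V^{2}$)
$Q{\left(-15 \right)} + \left(g + 9\right) 8 \cdot 144 = \left(-27 - -540 + 9 \left(-15\right)^{2}\right) + \left(-7 + 9\right) 8 \cdot 144 = \left(-27 + 540 + 9 \cdot 225\right) + 2 \cdot 8 \cdot 144 = \left(-27 + 540 + 2025\right) + 16 \cdot 144 = 2538 + 2304 = 4842$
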